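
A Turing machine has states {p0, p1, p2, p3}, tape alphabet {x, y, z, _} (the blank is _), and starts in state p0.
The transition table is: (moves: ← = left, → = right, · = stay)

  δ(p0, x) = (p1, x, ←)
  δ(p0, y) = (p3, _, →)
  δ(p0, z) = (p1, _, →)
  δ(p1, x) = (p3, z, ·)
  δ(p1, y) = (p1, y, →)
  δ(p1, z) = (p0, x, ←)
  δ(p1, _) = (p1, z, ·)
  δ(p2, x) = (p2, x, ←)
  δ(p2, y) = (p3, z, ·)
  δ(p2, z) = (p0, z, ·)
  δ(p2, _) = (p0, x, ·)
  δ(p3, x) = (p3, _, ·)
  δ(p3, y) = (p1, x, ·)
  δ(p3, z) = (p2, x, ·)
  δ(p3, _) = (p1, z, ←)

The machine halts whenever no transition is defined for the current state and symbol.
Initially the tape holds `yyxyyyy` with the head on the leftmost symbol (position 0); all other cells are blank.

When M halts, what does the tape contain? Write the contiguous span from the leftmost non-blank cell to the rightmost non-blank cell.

state=p0 head=0 tape=__[y]yxyyyy   (p0,y)→(p3,_,→)
state=p3 head=1 tape=___[y]xyyyy   (p3,y)→(p1,x,·)
state=p1 head=1 tape=___[x]xyyyy   (p1,x)→(p3,z,·)
state=p3 head=1 tape=___[z]xyyyy   (p3,z)→(p2,x,·)
state=p2 head=1 tape=___[x]xyyyy   (p2,x)→(p2,x,←)
state=p2 head=0 tape=__[_]xxyyyy   (p2,_)→(p0,x,·)
state=p0 head=0 tape=__[x]xxyyyy   (p0,x)→(p1,x,←)
state=p1 head=-1 tape=_[_]xxxyyyy   (p1,_)→(p1,z,·)
state=p1 head=-1 tape=_[z]xxxyyyy   (p1,z)→(p0,x,←)
state=p0 head=-2 tape=[_]xxxxyyyy
The non-blank tape span at halt is xxxxyyyy.

xxxxyyyy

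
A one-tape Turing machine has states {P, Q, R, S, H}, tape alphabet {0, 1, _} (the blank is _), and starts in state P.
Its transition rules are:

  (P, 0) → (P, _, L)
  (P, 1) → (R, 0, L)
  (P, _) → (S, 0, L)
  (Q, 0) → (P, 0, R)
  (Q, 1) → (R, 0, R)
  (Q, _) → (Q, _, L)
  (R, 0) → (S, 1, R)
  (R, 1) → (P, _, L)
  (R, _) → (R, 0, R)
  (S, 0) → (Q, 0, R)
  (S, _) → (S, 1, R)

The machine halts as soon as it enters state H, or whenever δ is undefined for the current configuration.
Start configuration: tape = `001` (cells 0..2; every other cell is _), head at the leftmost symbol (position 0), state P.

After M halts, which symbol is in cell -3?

P | ___[0]01   read 0 → write _, move L, go to P
P | __[_]_01   read _ → write 0, move L, go to S
S | _[_]0_01   read _ → write 1, move R, go to S
S | _1[0]_01   read 0 → write 0, move R, go to Q
Q | _10[_]01   read _ → write _, move L, go to Q
Q | _1[0]_01   read 0 → write 0, move R, go to P
P | _10[_]01   read _ → write 0, move L, go to S
S | _1[0]001   read 0 → write 0, move R, go to Q
Q | _10[0]01   read 0 → write 0, move R, go to P
P | _100[0]1   read 0 → write _, move L, go to P
P | _10[0]_1   read 0 → write _, move L, go to P
P | _1[0]__1   read 0 → write _, move L, go to P
P | _[1]___1   read 1 → write 0, move L, go to R
R | [_]0___1   read _ → write 0, move R, go to R
R | 0[0]___1   read 0 → write 1, move R, go to S
S | 01[_]__1   read _ → write 1, move R, go to S
S | 011[_]_1   read _ → write 1, move R, go to S
S | 0111[_]1   read _ → write 1, move R, go to S
S | 01111[1]
Cell -3 holds 0 when M halts.

0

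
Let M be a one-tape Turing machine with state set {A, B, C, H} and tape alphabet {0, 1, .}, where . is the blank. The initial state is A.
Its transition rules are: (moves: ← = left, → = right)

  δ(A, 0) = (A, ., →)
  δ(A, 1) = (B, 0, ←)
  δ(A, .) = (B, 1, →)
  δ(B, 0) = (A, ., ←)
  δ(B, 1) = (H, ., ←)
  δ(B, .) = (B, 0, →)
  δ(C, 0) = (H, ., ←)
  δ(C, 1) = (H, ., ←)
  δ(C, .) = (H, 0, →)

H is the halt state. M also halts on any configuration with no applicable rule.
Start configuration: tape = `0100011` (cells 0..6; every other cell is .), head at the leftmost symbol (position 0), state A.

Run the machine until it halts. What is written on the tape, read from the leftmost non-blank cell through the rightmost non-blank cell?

1.10.1

A | [0]100011   read 0 → write ., move →, go to A
A | .[1]00011   read 1 → write 0, move ←, go to B
B | [.]000011   read . → write 0, move →, go to B
B | 0[0]00011   read 0 → write ., move ←, go to A
A | [0].00011   read 0 → write ., move →, go to A
A | .[.]00011   read . → write 1, move →, go to B
B | .1[0]0011   read 0 → write ., move ←, go to A
A | .[1].0011   read 1 → write 0, move ←, go to B
B | [.]0.0011   read . → write 0, move →, go to B
B | 0[0].0011   read 0 → write ., move ←, go to A
A | [0]..0011   read 0 → write ., move →, go to A
A | .[.].0011   read . → write 1, move →, go to B
B | .1[.]0011   read . → write 0, move →, go to B
B | .10[0]011   read 0 → write ., move ←, go to A
A | .1[0].011   read 0 → write ., move →, go to A
A | .1.[.]011   read . → write 1, move →, go to B
B | .1.1[0]11   read 0 → write ., move ←, go to A
A | .1.[1].11   read 1 → write 0, move ←, go to B
B | .1[.]0.11   read . → write 0, move →, go to B
B | .10[0].11   read 0 → write ., move ←, go to A
A | .1[0]..11   read 0 → write ., move →, go to A
A | .1.[.].11   read . → write 1, move →, go to B
B | .1.1[.]11   read . → write 0, move →, go to B
B | .1.10[1]1   read 1 → write ., move ←, go to H
H | .1.1[0].1
The non-blank tape span at halt is 1.10.1.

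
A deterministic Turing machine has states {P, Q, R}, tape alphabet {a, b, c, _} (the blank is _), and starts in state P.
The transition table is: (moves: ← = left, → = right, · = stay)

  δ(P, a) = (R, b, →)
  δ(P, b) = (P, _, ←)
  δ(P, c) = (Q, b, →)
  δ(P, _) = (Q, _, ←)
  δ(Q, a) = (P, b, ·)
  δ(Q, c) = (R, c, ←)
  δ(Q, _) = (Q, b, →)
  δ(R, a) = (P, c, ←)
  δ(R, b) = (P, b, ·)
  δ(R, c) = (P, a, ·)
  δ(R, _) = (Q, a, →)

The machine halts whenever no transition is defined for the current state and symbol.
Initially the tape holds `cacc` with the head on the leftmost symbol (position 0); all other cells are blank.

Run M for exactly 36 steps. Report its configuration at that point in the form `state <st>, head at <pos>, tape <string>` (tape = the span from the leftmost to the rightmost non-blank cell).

state Q, head at -1, tape bbbbb___cc

P | ______[c]acc   read c → write b, move →, go to Q
Q | ______b[a]cc   read a → write b, move ·, go to P
P | ______b[b]cc   read b → write _, move ←, go to P
P | ______[b]_cc   read b → write _, move ←, go to P
P | _____[_]__cc   read _ → write _, move ←, go to Q
Q | ____[_]___cc   read _ → write b, move →, go to Q
Q | ____b[_]__cc   read _ → write b, move →, go to Q
Q | ____bb[_]_cc   read _ → write b, move →, go to Q
Q | ____bbb[_]cc   read _ → write b, move →, go to Q
Q | ____bbbb[c]c   read c → write c, move ←, go to R
R | ____bbb[b]cc   read b → write b, move ·, go to P
P | ____bbb[b]cc   read b → write _, move ←, go to P
P | ____bb[b]_cc   read b → write _, move ←, go to P
P | ____b[b]__cc   read b → write _, move ←, go to P
P | ____[b]___cc   read b → write _, move ←, go to P
P | ___[_]____cc   read _ → write _, move ←, go to Q
Q | __[_]_____cc   read _ → write b, move →, go to Q
Q | __b[_]____cc   read _ → write b, move →, go to Q
Q | __bb[_]___cc   read _ → write b, move →, go to Q
Q | __bbb[_]__cc   read _ → write b, move →, go to Q
Q | __bbbb[_]_cc   read _ → write b, move →, go to Q
Q | __bbbbb[_]cc   read _ → write b, move →, go to Q
Q | __bbbbbb[c]c   read c → write c, move ←, go to R
R | __bbbbb[b]cc   read b → write b, move ·, go to P
P | __bbbbb[b]cc   read b → write _, move ←, go to P
P | __bbbb[b]_cc   read b → write _, move ←, go to P
P | __bbb[b]__cc   read b → write _, move ←, go to P
P | __bb[b]___cc   read b → write _, move ←, go to P
P | __b[b]____cc   read b → write _, move ←, go to P
P | __[b]_____cc   read b → write _, move ←, go to P
P | _[_]______cc   read _ → write _, move ←, go to Q
Q | [_]_______cc   read _ → write b, move →, go to Q
Q | b[_]______cc   read _ → write b, move →, go to Q
Q | bb[_]_____cc   read _ → write b, move →, go to Q
Q | bbb[_]____cc   read _ → write b, move →, go to Q
Q | bbbb[_]___cc   read _ → write b, move →, go to Q
Q | bbbbb[_]__cc
After 36 steps: state Q, head at -1, tape bbbbb___cc.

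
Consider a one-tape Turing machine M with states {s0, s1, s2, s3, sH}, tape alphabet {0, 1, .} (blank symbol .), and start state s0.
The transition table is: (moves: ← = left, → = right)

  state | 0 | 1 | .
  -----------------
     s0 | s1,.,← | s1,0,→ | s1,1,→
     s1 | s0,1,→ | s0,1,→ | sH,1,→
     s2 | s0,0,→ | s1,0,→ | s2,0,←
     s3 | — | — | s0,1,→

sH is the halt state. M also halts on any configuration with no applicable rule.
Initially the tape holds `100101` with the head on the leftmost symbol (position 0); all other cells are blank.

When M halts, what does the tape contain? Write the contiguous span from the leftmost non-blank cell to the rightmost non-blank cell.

s0 | [1]00101...   read 1 → write 0, move →, go to s1
s1 | 0[0]0101...   read 0 → write 1, move →, go to s0
s0 | 01[0]101...   read 0 → write ., move ←, go to s1
s1 | 0[1].101...   read 1 → write 1, move →, go to s0
s0 | 01[.]101...   read . → write 1, move →, go to s1
s1 | 011[1]01...   read 1 → write 1, move →, go to s0
s0 | 0111[0]1...   read 0 → write ., move ←, go to s1
s1 | 011[1].1...   read 1 → write 1, move →, go to s0
s0 | 0111[.]1...   read . → write 1, move →, go to s1
s1 | 01111[1]...   read 1 → write 1, move →, go to s0
s0 | 011111[.]..   read . → write 1, move →, go to s1
s1 | 0111111[.].   read . → write 1, move →, go to sH
sH | 01111111[.]
The non-blank tape span at halt is 01111111.

01111111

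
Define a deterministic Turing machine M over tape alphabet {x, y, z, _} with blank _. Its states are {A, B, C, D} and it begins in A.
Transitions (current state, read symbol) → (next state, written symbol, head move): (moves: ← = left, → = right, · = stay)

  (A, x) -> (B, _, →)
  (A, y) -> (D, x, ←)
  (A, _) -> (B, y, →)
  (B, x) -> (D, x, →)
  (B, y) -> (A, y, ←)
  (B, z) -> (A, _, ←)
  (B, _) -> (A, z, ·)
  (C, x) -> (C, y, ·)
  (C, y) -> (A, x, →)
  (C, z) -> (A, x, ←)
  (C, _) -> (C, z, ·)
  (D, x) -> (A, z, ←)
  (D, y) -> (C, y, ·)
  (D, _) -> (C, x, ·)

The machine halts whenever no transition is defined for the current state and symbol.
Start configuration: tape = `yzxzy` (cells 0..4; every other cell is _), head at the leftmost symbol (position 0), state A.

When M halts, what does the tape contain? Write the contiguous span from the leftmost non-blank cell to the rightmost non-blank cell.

xyzxzy

state=A head=0 tape=_[y]zxzy   (A,y)→(D,x,←)
state=D head=-1 tape=[_]xzxzy   (D,_)→(C,x,·)
state=C head=-1 tape=[x]xzxzy   (C,x)→(C,y,·)
state=C head=-1 tape=[y]xzxzy   (C,y)→(A,x,→)
state=A head=0 tape=x[x]zxzy   (A,x)→(B,_,→)
state=B head=1 tape=x_[z]xzy   (B,z)→(A,_,←)
state=A head=0 tape=x[_]_xzy   (A,_)→(B,y,→)
state=B head=1 tape=xy[_]xzy   (B,_)→(A,z,·)
state=A head=1 tape=xy[z]xzy
The non-blank tape span at halt is xyzxzy.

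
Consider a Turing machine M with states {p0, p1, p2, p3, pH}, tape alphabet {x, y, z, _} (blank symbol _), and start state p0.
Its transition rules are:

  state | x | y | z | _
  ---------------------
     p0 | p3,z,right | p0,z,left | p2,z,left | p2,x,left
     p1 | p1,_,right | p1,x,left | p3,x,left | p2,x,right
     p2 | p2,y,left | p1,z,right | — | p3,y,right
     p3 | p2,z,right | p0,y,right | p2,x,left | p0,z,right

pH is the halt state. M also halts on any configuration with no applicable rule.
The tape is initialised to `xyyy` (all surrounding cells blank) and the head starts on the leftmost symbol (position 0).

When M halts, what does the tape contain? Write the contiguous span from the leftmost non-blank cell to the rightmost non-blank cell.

zzzxy

p0 | _[x]yyy   read x → write z, move right, go to p3
p3 | _z[y]yy   read y → write y, move right, go to p0
p0 | _zy[y]y   read y → write z, move left, go to p0
p0 | _z[y]zy   read y → write z, move left, go to p0
p0 | _[z]zzy   read z → write z, move left, go to p2
p2 | [_]zzzy   read _ → write y, move right, go to p3
p3 | y[z]zzy   read z → write x, move left, go to p2
p2 | [y]xzzy   read y → write z, move right, go to p1
p1 | z[x]zzy   read x → write _, move right, go to p1
p1 | z_[z]zy   read z → write x, move left, go to p3
p3 | z[_]xzy   read _ → write z, move right, go to p0
p0 | zz[x]zy   read x → write z, move right, go to p3
p3 | zzz[z]y   read z → write x, move left, go to p2
p2 | zz[z]xy
The non-blank tape span at halt is zzzxy.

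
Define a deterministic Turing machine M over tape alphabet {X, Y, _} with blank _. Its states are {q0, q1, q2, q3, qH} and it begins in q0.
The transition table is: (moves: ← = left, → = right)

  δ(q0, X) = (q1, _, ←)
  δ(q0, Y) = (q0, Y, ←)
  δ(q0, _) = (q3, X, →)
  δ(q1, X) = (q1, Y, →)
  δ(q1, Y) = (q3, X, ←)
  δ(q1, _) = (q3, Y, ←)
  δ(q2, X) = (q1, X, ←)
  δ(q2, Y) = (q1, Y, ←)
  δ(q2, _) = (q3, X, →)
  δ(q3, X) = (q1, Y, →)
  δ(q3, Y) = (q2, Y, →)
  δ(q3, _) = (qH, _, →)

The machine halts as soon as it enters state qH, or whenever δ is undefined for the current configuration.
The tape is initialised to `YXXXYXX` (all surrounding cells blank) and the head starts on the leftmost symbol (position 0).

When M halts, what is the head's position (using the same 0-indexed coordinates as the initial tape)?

-1

q0 | __[Y]XXXYXX   read Y → write Y, move ←, go to q0
q0 | _[_]YXXXYXX   read _ → write X, move →, go to q3
q3 | _X[Y]XXXYXX   read Y → write Y, move →, go to q2
q2 | _XY[X]XXYXX   read X → write X, move ←, go to q1
q1 | _X[Y]XXXYXX   read Y → write X, move ←, go to q3
q3 | _[X]XXXXYXX   read X → write Y, move →, go to q1
q1 | _Y[X]XXXYXX   read X → write Y, move →, go to q1
q1 | _YY[X]XXYXX   read X → write Y, move →, go to q1
q1 | _YYY[X]XYXX   read X → write Y, move →, go to q1
q1 | _YYYY[X]YXX   read X → write Y, move →, go to q1
q1 | _YYYYY[Y]XX   read Y → write X, move ←, go to q3
q3 | _YYYY[Y]XXX   read Y → write Y, move →, go to q2
q2 | _YYYYY[X]XX   read X → write X, move ←, go to q1
q1 | _YYYY[Y]XXX   read Y → write X, move ←, go to q3
q3 | _YYY[Y]XXXX   read Y → write Y, move →, go to q2
q2 | _YYYY[X]XXX   read X → write X, move ←, go to q1
q1 | _YYY[Y]XXXX   read Y → write X, move ←, go to q3
q3 | _YY[Y]XXXXX   read Y → write Y, move →, go to q2
q2 | _YYY[X]XXXX   read X → write X, move ←, go to q1
q1 | _YY[Y]XXXXX   read Y → write X, move ←, go to q3
q3 | _Y[Y]XXXXXX   read Y → write Y, move →, go to q2
q2 | _YY[X]XXXXX   read X → write X, move ←, go to q1
q1 | _Y[Y]XXXXXX   read Y → write X, move ←, go to q3
q3 | _[Y]XXXXXXX   read Y → write Y, move →, go to q2
q2 | _Y[X]XXXXXX   read X → write X, move ←, go to q1
q1 | _[Y]XXXXXXX   read Y → write X, move ←, go to q3
q3 | [_]XXXXXXXX   read _ → write _, move →, go to qH
qH | _[X]XXXXXXX
At halt the head is at cell -1.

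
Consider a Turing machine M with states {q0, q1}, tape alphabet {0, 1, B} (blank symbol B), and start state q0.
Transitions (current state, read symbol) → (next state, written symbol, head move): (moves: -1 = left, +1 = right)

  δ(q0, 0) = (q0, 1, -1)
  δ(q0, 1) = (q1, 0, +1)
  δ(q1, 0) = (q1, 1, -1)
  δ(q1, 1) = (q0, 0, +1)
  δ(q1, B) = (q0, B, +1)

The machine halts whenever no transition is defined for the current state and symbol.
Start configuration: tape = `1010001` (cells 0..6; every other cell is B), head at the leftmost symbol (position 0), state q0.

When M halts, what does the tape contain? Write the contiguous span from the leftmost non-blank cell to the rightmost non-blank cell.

1111101

q0 | B[1]010001   read 1 → write 0, move +1, go to q1
q1 | B0[0]10001   read 0 → write 1, move -1, go to q1
q1 | B[0]110001   read 0 → write 1, move -1, go to q1
q1 | [B]1110001   read B → write B, move +1, go to q0
q0 | B[1]110001   read 1 → write 0, move +1, go to q1
q1 | B0[1]10001   read 1 → write 0, move +1, go to q0
q0 | B00[1]0001   read 1 → write 0, move +1, go to q1
q1 | B000[0]001   read 0 → write 1, move -1, go to q1
q1 | B00[0]1001   read 0 → write 1, move -1, go to q1
q1 | B0[0]11001   read 0 → write 1, move -1, go to q1
q1 | B[0]111001   read 0 → write 1, move -1, go to q1
q1 | [B]1111001   read B → write B, move +1, go to q0
q0 | B[1]111001   read 1 → write 0, move +1, go to q1
q1 | B0[1]11001   read 1 → write 0, move +1, go to q0
q0 | B00[1]1001   read 1 → write 0, move +1, go to q1
q1 | B000[1]001   read 1 → write 0, move +1, go to q0
q0 | B0000[0]01   read 0 → write 1, move -1, go to q0
q0 | B000[0]101   read 0 → write 1, move -1, go to q0
q0 | B00[0]1101   read 0 → write 1, move -1, go to q0
q0 | B0[0]11101   read 0 → write 1, move -1, go to q0
q0 | B[0]111101   read 0 → write 1, move -1, go to q0
q0 | [B]1111101
The non-blank tape span at halt is 1111101.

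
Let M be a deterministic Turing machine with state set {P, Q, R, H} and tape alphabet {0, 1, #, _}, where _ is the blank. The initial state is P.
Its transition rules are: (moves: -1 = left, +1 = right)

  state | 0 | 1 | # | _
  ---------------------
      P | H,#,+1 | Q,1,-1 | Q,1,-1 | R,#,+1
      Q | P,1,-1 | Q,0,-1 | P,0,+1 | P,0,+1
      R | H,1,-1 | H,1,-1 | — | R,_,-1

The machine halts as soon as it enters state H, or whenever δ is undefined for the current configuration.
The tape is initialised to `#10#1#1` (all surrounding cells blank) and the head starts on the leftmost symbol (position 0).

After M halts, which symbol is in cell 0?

P | __[#]10#1#1   read # → write 1, move -1, go to Q
Q | _[_]110#1#1   read _ → write 0, move +1, go to P
P | _0[1]10#1#1   read 1 → write 1, move -1, go to Q
Q | _[0]110#1#1   read 0 → write 1, move -1, go to P
P | [_]1110#1#1   read _ → write #, move +1, go to R
R | #[1]110#1#1   read 1 → write 1, move -1, go to H
H | [#]1110#1#1
Cell 0 holds 1 when M halts.

1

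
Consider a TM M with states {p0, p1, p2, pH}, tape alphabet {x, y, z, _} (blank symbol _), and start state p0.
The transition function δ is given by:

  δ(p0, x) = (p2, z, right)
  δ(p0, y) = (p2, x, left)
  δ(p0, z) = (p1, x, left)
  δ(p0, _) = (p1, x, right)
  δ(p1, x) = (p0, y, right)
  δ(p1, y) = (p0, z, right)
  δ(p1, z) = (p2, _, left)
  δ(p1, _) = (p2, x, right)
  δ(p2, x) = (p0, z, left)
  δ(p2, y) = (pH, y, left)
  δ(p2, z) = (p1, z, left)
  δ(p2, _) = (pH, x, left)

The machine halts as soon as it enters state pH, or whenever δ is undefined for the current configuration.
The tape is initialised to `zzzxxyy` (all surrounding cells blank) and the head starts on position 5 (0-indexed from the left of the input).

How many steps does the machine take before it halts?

15

p0 | _zzzxx[y]y   read y → write x, move left, go to p2
p2 | _zzzx[x]xy   read x → write z, move left, go to p0
p0 | _zzz[x]zxy   read x → write z, move right, go to p2
p2 | _zzzz[z]xy   read z → write z, move left, go to p1
p1 | _zzz[z]zxy   read z → write _, move left, go to p2
p2 | _zz[z]_zxy   read z → write z, move left, go to p1
p1 | _z[z]z_zxy   read z → write _, move left, go to p2
p2 | _[z]_z_zxy   read z → write z, move left, go to p1
p1 | [_]z_z_zxy   read _ → write x, move right, go to p2
p2 | x[z]_z_zxy   read z → write z, move left, go to p1
p1 | [x]z_z_zxy   read x → write y, move right, go to p0
p0 | y[z]_z_zxy   read z → write x, move left, go to p1
p1 | [y]x_z_zxy   read y → write z, move right, go to p0
p0 | z[x]_z_zxy   read x → write z, move right, go to p2
p2 | zz[_]z_zxy   read _ → write x, move left, go to pH
pH | z[z]xz_zxy
M halts after 15 transitions.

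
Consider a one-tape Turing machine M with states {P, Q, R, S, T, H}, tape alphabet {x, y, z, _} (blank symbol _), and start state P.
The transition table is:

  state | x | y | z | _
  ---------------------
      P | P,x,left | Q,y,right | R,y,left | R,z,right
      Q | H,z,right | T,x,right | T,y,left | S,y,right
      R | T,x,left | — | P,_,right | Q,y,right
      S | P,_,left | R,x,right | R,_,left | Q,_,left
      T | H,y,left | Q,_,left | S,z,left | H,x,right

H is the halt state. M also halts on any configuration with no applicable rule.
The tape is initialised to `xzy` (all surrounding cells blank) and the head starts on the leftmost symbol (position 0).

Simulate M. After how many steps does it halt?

P | ___[x]zy   read x → write x, move left, go to P
P | __[_]xzy   read _ → write z, move right, go to R
R | __z[x]zy   read x → write x, move left, go to T
T | __[z]xzy   read z → write z, move left, go to S
S | _[_]zxzy   read _ → write _, move left, go to Q
Q | [_]_zxzy   read _ → write y, move right, go to S
S | y[_]zxzy   read _ → write _, move left, go to Q
Q | [y]_zxzy   read y → write x, move right, go to T
T | x[_]zxzy   read _ → write x, move right, go to H
H | xx[z]xzy
M halts after 9 transitions.

9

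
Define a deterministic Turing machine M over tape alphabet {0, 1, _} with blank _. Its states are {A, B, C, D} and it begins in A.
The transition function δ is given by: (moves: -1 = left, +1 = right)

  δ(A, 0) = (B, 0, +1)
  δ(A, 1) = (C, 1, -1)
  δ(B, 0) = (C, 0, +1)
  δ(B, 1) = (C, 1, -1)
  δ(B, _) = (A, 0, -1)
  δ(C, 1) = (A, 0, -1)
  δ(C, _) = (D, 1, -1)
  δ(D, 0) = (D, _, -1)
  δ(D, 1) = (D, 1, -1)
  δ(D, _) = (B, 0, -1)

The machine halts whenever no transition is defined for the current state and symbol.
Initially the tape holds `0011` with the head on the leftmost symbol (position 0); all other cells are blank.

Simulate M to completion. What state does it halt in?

state=A head=0 tape=___[0]011_   (A,0)→(B,0,+1)
state=B head=1 tape=___0[0]11_   (B,0)→(C,0,+1)
state=C head=2 tape=___00[1]1_   (C,1)→(A,0,-1)
state=A head=1 tape=___0[0]01_   (A,0)→(B,0,+1)
state=B head=2 tape=___00[0]1_   (B,0)→(C,0,+1)
state=C head=3 tape=___000[1]_   (C,1)→(A,0,-1)
state=A head=2 tape=___00[0]0_   (A,0)→(B,0,+1)
state=B head=3 tape=___000[0]_   (B,0)→(C,0,+1)
state=C head=4 tape=___0000[_]   (C,_)→(D,1,-1)
state=D head=3 tape=___000[0]1   (D,0)→(D,_,-1)
state=D head=2 tape=___00[0]_1   (D,0)→(D,_,-1)
state=D head=1 tape=___0[0]__1   (D,0)→(D,_,-1)
state=D head=0 tape=___[0]___1   (D,0)→(D,_,-1)
state=D head=-1 tape=__[_]____1   (D,_)→(B,0,-1)
state=B head=-2 tape=_[_]0____1   (B,_)→(A,0,-1)
state=A head=-3 tape=[_]00____1
No transition is defined for (A, _); M halts in state A.

A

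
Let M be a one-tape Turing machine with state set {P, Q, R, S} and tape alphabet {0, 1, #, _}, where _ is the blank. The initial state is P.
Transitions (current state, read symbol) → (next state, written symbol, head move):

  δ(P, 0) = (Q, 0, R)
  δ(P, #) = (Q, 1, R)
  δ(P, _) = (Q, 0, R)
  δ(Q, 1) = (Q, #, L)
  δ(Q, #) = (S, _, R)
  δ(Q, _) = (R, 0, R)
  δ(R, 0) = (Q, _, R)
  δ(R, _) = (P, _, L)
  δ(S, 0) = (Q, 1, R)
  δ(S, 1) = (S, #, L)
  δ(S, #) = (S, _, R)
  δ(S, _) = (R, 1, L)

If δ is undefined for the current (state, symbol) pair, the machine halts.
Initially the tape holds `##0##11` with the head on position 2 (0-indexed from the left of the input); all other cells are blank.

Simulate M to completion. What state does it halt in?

R

P | ##[0]##11   read 0 → write 0, move R, go to Q
Q | ##0[#]#11   read # → write _, move R, go to S
S | ##0_[#]11   read # → write _, move R, go to S
S | ##0__[1]1   read 1 → write #, move L, go to S
S | ##0_[_]#1   read _ → write 1, move L, go to R
R | ##0[_]1#1   read _ → write _, move L, go to P
P | ##[0]_1#1   read 0 → write 0, move R, go to Q
Q | ##0[_]1#1   read _ → write 0, move R, go to R
R | ##00[1]#1
No transition is defined for (R, 1); M halts in state R.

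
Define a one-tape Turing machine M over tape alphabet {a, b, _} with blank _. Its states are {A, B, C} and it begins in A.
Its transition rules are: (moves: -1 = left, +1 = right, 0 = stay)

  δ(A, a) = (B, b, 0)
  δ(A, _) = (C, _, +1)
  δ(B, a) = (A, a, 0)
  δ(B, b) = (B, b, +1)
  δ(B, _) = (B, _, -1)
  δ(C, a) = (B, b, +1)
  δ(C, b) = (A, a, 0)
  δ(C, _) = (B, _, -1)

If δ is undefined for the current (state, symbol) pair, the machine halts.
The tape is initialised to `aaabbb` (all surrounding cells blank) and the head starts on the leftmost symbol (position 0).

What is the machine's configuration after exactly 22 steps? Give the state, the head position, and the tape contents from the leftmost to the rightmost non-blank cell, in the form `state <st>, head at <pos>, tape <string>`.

state=A head=0 tape=[a]aabbb_   (A,a)→(B,b,0)
state=B head=0 tape=[b]aabbb_   (B,b)→(B,b,+1)
state=B head=1 tape=b[a]abbb_   (B,a)→(A,a,0)
state=A head=1 tape=b[a]abbb_   (A,a)→(B,b,0)
state=B head=1 tape=b[b]abbb_   (B,b)→(B,b,+1)
state=B head=2 tape=bb[a]bbb_   (B,a)→(A,a,0)
state=A head=2 tape=bb[a]bbb_   (A,a)→(B,b,0)
state=B head=2 tape=bb[b]bbb_   (B,b)→(B,b,+1)
state=B head=3 tape=bbb[b]bb_   (B,b)→(B,b,+1)
state=B head=4 tape=bbbb[b]b_   (B,b)→(B,b,+1)
state=B head=5 tape=bbbbb[b]_   (B,b)→(B,b,+1)
state=B head=6 tape=bbbbbb[_]   (B,_)→(B,_,-1)
state=B head=5 tape=bbbbb[b]_   (B,b)→(B,b,+1)
state=B head=6 tape=bbbbbb[_]   (B,_)→(B,_,-1)
state=B head=5 tape=bbbbb[b]_   (B,b)→(B,b,+1)
state=B head=6 tape=bbbbbb[_]   (B,_)→(B,_,-1)
state=B head=5 tape=bbbbb[b]_   (B,b)→(B,b,+1)
state=B head=6 tape=bbbbbb[_]   (B,_)→(B,_,-1)
state=B head=5 tape=bbbbb[b]_   (B,b)→(B,b,+1)
state=B head=6 tape=bbbbbb[_]   (B,_)→(B,_,-1)
state=B head=5 tape=bbbbb[b]_   (B,b)→(B,b,+1)
state=B head=6 tape=bbbbbb[_]   (B,_)→(B,_,-1)
state=B head=5 tape=bbbbb[b]_
After 22 steps: state B, head at 5, tape bbbbbb.

state B, head at 5, tape bbbbbb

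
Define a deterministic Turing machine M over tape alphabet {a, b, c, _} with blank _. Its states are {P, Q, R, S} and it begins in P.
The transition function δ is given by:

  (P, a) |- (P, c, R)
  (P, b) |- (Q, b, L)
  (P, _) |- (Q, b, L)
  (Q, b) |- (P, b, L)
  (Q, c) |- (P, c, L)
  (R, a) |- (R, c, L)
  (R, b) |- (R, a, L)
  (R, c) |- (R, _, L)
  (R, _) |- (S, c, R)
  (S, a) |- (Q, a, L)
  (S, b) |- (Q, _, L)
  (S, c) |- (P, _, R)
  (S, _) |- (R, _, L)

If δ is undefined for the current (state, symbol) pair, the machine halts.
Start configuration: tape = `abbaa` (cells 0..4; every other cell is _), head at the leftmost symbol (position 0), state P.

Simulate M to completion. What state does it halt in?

P | __[a]bbaa   read a → write c, move R, go to P
P | __c[b]baa   read b → write b, move L, go to Q
Q | __[c]bbaa   read c → write c, move L, go to P
P | _[_]cbbaa   read _ → write b, move L, go to Q
Q | [_]bcbbaa
No transition is defined for (Q, _); M halts in state Q.

Q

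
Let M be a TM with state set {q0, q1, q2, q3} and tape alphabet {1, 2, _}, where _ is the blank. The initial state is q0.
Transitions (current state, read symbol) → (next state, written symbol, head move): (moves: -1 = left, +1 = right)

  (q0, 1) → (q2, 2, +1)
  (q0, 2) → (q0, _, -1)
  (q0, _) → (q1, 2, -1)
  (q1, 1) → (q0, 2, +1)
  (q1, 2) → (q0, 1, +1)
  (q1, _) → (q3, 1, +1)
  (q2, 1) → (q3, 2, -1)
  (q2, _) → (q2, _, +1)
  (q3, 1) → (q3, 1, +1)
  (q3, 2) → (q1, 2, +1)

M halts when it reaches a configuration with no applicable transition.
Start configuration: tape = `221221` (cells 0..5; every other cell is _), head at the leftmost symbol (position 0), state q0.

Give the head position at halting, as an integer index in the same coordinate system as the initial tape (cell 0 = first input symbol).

4

state=q0 head=0 tape=__[2]21221   (q0,2)→(q0,_,-1)
state=q0 head=-1 tape=_[_]_21221   (q0,_)→(q1,2,-1)
state=q1 head=-2 tape=[_]2_21221   (q1,_)→(q3,1,+1)
state=q3 head=-1 tape=1[2]_21221   (q3,2)→(q1,2,+1)
state=q1 head=0 tape=12[_]21221   (q1,_)→(q3,1,+1)
state=q3 head=1 tape=121[2]1221   (q3,2)→(q1,2,+1)
state=q1 head=2 tape=1212[1]221   (q1,1)→(q0,2,+1)
state=q0 head=3 tape=12122[2]21   (q0,2)→(q0,_,-1)
state=q0 head=2 tape=1212[2]_21   (q0,2)→(q0,_,-1)
state=q0 head=1 tape=121[2]__21   (q0,2)→(q0,_,-1)
state=q0 head=0 tape=12[1]___21   (q0,1)→(q2,2,+1)
state=q2 head=1 tape=122[_]__21   (q2,_)→(q2,_,+1)
state=q2 head=2 tape=122_[_]_21   (q2,_)→(q2,_,+1)
state=q2 head=3 tape=122__[_]21   (q2,_)→(q2,_,+1)
state=q2 head=4 tape=122___[2]1
At halt the head is at cell 4.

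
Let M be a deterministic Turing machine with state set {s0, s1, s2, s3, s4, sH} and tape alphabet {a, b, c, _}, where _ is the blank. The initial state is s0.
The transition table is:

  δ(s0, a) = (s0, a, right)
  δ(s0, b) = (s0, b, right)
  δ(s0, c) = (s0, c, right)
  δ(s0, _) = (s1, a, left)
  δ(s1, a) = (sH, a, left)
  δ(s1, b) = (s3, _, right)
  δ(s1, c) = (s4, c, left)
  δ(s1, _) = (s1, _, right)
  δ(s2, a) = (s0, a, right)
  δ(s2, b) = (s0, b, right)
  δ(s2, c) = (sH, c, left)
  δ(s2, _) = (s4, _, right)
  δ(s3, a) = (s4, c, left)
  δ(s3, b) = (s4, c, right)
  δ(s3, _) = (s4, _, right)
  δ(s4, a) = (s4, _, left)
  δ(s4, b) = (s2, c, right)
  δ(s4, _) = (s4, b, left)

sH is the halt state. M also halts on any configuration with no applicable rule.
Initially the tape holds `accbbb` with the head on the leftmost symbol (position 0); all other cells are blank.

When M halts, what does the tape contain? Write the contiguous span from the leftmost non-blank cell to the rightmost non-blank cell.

accbccca

s0 | [a]ccbbb__   read a → write a, move right, go to s0
s0 | a[c]cbbb__   read c → write c, move right, go to s0
s0 | ac[c]bbb__   read c → write c, move right, go to s0
s0 | acc[b]bb__   read b → write b, move right, go to s0
s0 | accb[b]b__   read b → write b, move right, go to s0
s0 | accbb[b]__   read b → write b, move right, go to s0
s0 | accbbb[_]_   read _ → write a, move left, go to s1
s1 | accbb[b]a_   read b → write _, move right, go to s3
s3 | accbb_[a]_   read a → write c, move left, go to s4
s4 | accbb[_]c_   read _ → write b, move left, go to s4
s4 | accb[b]bc_   read b → write c, move right, go to s2
s2 | accbc[b]c_   read b → write b, move right, go to s0
s0 | accbcb[c]_   read c → write c, move right, go to s0
s0 | accbcbc[_]   read _ → write a, move left, go to s1
s1 | accbcb[c]a   read c → write c, move left, go to s4
s4 | accbc[b]ca   read b → write c, move right, go to s2
s2 | accbcc[c]a   read c → write c, move left, go to sH
sH | accbc[c]ca
The non-blank tape span at halt is accbccca.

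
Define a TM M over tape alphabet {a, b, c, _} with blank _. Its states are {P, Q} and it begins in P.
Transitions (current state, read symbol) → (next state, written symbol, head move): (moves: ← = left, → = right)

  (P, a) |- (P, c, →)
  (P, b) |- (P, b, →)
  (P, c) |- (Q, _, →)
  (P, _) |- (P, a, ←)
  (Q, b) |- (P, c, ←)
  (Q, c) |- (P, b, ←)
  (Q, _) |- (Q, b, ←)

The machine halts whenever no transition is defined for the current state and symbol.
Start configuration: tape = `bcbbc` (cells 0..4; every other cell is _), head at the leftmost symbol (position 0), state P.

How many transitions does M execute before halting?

10

state=P head=0 tape=[b]cbbc   (P,b)→(P,b,→)
state=P head=1 tape=b[c]bbc   (P,c)→(Q,_,→)
state=Q head=2 tape=b_[b]bc   (Q,b)→(P,c,←)
state=P head=1 tape=b[_]cbc   (P,_)→(P,a,←)
state=P head=0 tape=[b]acbc   (P,b)→(P,b,→)
state=P head=1 tape=b[a]cbc   (P,a)→(P,c,→)
state=P head=2 tape=bc[c]bc   (P,c)→(Q,_,→)
state=Q head=3 tape=bc_[b]c   (Q,b)→(P,c,←)
state=P head=2 tape=bc[_]cc   (P,_)→(P,a,←)
state=P head=1 tape=b[c]acc   (P,c)→(Q,_,→)
state=Q head=2 tape=b_[a]cc
M halts after 10 transitions.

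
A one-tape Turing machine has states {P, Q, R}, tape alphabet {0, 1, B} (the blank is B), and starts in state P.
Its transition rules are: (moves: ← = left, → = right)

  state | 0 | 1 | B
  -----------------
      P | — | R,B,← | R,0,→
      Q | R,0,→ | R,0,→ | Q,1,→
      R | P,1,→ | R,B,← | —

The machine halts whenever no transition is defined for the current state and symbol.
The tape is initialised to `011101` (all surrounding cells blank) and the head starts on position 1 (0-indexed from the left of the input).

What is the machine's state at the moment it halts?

R

state=P head=1 tape=0[1]1101   (P,1)→(R,B,←)
state=R head=0 tape=[0]B1101   (R,0)→(P,1,→)
state=P head=1 tape=1[B]1101   (P,B)→(R,0,→)
state=R head=2 tape=10[1]101   (R,1)→(R,B,←)
state=R head=1 tape=1[0]B101   (R,0)→(P,1,→)
state=P head=2 tape=11[B]101   (P,B)→(R,0,→)
state=R head=3 tape=110[1]01   (R,1)→(R,B,←)
state=R head=2 tape=11[0]B01   (R,0)→(P,1,→)
state=P head=3 tape=111[B]01   (P,B)→(R,0,→)
state=R head=4 tape=1110[0]1   (R,0)→(P,1,→)
state=P head=5 tape=11101[1]   (P,1)→(R,B,←)
state=R head=4 tape=1110[1]B   (R,1)→(R,B,←)
state=R head=3 tape=111[0]BB   (R,0)→(P,1,→)
state=P head=4 tape=1111[B]B   (P,B)→(R,0,→)
state=R head=5 tape=11110[B]
No transition is defined for (R, B); M halts in state R.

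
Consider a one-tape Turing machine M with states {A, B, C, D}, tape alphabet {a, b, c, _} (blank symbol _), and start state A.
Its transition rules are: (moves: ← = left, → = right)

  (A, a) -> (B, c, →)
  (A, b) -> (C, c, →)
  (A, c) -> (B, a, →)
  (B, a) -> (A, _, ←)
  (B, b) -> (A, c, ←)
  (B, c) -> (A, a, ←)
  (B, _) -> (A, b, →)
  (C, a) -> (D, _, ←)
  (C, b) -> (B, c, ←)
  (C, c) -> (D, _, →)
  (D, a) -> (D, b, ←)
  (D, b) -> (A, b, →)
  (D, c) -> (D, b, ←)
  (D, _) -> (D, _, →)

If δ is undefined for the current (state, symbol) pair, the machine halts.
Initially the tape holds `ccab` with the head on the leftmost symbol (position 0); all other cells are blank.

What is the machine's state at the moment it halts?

A

state=A head=0 tape=[c]cab_   (A,c)→(B,a,→)
state=B head=1 tape=a[c]ab_   (B,c)→(A,a,←)
state=A head=0 tape=[a]aab_   (A,a)→(B,c,→)
state=B head=1 tape=c[a]ab_   (B,a)→(A,_,←)
state=A head=0 tape=[c]_ab_   (A,c)→(B,a,→)
state=B head=1 tape=a[_]ab_   (B,_)→(A,b,→)
state=A head=2 tape=ab[a]b_   (A,a)→(B,c,→)
state=B head=3 tape=abc[b]_   (B,b)→(A,c,←)
state=A head=2 tape=ab[c]c_   (A,c)→(B,a,→)
state=B head=3 tape=aba[c]_   (B,c)→(A,a,←)
state=A head=2 tape=ab[a]a_   (A,a)→(B,c,→)
state=B head=3 tape=abc[a]_   (B,a)→(A,_,←)
state=A head=2 tape=ab[c]__   (A,c)→(B,a,→)
state=B head=3 tape=aba[_]_   (B,_)→(A,b,→)
state=A head=4 tape=abab[_]
No transition is defined for (A, _); M halts in state A.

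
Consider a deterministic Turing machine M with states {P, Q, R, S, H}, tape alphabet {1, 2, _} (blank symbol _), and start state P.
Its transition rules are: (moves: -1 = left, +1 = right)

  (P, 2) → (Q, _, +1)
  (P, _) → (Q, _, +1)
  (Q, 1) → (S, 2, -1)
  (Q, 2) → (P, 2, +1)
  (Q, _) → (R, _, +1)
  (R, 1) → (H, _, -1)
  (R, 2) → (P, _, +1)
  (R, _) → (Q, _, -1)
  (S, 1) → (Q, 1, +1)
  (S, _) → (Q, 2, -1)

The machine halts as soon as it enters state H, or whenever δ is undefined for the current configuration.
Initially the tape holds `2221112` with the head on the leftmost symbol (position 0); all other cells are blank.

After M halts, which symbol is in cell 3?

P | [2]221112   read 2 → write _, move +1, go to Q
Q | _[2]21112   read 2 → write 2, move +1, go to P
P | _2[2]1112   read 2 → write _, move +1, go to Q
Q | _2_[1]112   read 1 → write 2, move -1, go to S
S | _2[_]2112   read _ → write 2, move -1, go to Q
Q | _[2]22112   read 2 → write 2, move +1, go to P
P | _2[2]2112   read 2 → write _, move +1, go to Q
Q | _2_[2]112   read 2 → write 2, move +1, go to P
P | _2_2[1]12
Cell 3 holds 2 when M halts.

2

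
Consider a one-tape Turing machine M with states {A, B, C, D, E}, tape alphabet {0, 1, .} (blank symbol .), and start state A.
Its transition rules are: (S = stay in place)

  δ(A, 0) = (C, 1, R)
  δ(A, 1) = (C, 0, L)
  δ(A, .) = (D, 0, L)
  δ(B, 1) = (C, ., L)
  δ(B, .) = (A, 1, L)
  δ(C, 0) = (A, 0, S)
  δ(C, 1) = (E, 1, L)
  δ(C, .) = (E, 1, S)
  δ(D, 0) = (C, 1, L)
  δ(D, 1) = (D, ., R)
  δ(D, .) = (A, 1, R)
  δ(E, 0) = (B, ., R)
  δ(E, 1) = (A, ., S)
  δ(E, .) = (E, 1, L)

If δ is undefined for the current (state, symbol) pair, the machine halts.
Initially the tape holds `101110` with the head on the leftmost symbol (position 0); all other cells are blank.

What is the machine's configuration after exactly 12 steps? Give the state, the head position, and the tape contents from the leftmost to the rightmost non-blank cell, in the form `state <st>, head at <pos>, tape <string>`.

A | ..[1]01110   read 1 → write 0, move L, go to C
C | .[.]001110   read . → write 1, move S, go to E
E | .[1]001110   read 1 → write ., move S, go to A
A | .[.]001110   read . → write 0, move L, go to D
D | [.]0001110   read . → write 1, move R, go to A
A | 1[0]001110   read 0 → write 1, move R, go to C
C | 11[0]01110   read 0 → write 0, move S, go to A
A | 11[0]01110   read 0 → write 1, move R, go to C
C | 111[0]1110   read 0 → write 0, move S, go to A
A | 111[0]1110   read 0 → write 1, move R, go to C
C | 1111[1]110   read 1 → write 1, move L, go to E
E | 111[1]1110   read 1 → write ., move S, go to A
A | 111[.]1110
After 12 steps: state A, head at 1, tape 111.1110.

state A, head at 1, tape 111.1110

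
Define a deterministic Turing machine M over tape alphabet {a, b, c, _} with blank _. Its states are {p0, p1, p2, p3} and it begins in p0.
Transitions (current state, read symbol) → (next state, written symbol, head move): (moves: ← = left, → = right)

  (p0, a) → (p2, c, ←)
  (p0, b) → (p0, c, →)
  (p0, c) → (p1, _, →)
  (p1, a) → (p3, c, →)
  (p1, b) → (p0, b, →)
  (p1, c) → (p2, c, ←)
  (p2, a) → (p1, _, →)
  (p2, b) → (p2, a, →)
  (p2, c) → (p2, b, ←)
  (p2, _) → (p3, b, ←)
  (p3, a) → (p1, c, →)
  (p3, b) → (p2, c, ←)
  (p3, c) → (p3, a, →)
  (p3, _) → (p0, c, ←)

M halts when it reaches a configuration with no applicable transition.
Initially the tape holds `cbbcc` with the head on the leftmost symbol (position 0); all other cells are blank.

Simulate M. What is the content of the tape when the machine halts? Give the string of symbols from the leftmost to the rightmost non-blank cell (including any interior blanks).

cbcbcc

state=p0 head=0 tape=__[c]bbcc   (p0,c)→(p1,_,→)
state=p1 head=1 tape=___[b]bcc   (p1,b)→(p0,b,→)
state=p0 head=2 tape=___b[b]cc   (p0,b)→(p0,c,→)
state=p0 head=3 tape=___bc[c]c   (p0,c)→(p1,_,→)
state=p1 head=4 tape=___bc_[c]   (p1,c)→(p2,c,←)
state=p2 head=3 tape=___bc[_]c   (p2,_)→(p3,b,←)
state=p3 head=2 tape=___b[c]bc   (p3,c)→(p3,a,→)
state=p3 head=3 tape=___ba[b]c   (p3,b)→(p2,c,←)
state=p2 head=2 tape=___b[a]cc   (p2,a)→(p1,_,→)
state=p1 head=3 tape=___b_[c]c   (p1,c)→(p2,c,←)
state=p2 head=2 tape=___b[_]cc   (p2,_)→(p3,b,←)
state=p3 head=1 tape=___[b]bcc   (p3,b)→(p2,c,←)
state=p2 head=0 tape=__[_]cbcc   (p2,_)→(p3,b,←)
state=p3 head=-1 tape=_[_]bcbcc   (p3,_)→(p0,c,←)
state=p0 head=-2 tape=[_]cbcbcc
The non-blank tape span at halt is cbcbcc.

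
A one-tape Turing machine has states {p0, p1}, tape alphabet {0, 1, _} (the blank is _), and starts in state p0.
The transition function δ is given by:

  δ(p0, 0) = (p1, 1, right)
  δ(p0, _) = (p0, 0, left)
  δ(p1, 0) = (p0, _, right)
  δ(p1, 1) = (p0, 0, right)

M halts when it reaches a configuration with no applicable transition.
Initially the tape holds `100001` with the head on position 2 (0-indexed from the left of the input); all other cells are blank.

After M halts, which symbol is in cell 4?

state=p0 head=2 tape=10[0]001__   (p0,0)→(p1,1,right)
state=p1 head=3 tape=101[0]01__   (p1,0)→(p0,_,right)
state=p0 head=4 tape=101_[0]1__   (p0,0)→(p1,1,right)
state=p1 head=5 tape=101_1[1]__   (p1,1)→(p0,0,right)
state=p0 head=6 tape=101_10[_]_   (p0,_)→(p0,0,left)
state=p0 head=5 tape=101_1[0]0_   (p0,0)→(p1,1,right)
state=p1 head=6 tape=101_11[0]_   (p1,0)→(p0,_,right)
state=p0 head=7 tape=101_11_[_]   (p0,_)→(p0,0,left)
state=p0 head=6 tape=101_11[_]0   (p0,_)→(p0,0,left)
state=p0 head=5 tape=101_1[1]00
Cell 4 holds 1 when M halts.

1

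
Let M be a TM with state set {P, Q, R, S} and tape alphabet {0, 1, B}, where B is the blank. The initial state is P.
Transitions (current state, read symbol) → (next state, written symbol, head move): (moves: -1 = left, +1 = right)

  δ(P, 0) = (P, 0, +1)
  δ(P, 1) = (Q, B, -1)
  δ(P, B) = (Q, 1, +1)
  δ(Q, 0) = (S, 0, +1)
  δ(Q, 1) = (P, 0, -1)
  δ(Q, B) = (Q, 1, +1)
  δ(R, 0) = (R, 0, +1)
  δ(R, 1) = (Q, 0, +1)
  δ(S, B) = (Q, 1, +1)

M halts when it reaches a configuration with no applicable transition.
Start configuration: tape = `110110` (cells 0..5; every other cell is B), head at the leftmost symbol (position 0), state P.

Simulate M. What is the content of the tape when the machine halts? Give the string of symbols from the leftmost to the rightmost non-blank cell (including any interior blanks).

state=P head=0 tape=BB[1]10110   (P,1)→(Q,B,-1)
state=Q head=-1 tape=B[B]B10110   (Q,B)→(Q,1,+1)
state=Q head=0 tape=B1[B]10110   (Q,B)→(Q,1,+1)
state=Q head=1 tape=B11[1]0110   (Q,1)→(P,0,-1)
state=P head=0 tape=B1[1]00110   (P,1)→(Q,B,-1)
state=Q head=-1 tape=B[1]B00110   (Q,1)→(P,0,-1)
state=P head=-2 tape=[B]0B00110   (P,B)→(Q,1,+1)
state=Q head=-1 tape=1[0]B00110   (Q,0)→(S,0,+1)
state=S head=0 tape=10[B]00110   (S,B)→(Q,1,+1)
state=Q head=1 tape=101[0]0110   (Q,0)→(S,0,+1)
state=S head=2 tape=1010[0]110
The non-blank tape span at halt is 10100110.

10100110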